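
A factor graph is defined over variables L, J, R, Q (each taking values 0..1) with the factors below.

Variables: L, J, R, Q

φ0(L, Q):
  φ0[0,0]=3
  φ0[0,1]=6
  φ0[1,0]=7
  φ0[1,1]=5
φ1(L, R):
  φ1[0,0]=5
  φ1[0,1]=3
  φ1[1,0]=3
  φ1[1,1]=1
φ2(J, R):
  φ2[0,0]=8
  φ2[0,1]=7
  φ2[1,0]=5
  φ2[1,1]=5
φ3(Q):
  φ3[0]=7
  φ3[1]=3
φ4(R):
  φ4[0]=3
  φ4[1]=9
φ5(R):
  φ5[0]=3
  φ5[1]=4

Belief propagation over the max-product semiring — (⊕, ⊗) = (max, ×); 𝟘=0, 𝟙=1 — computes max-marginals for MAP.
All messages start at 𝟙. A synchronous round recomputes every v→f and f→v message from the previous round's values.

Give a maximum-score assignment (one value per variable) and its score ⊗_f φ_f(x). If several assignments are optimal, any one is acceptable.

init: all messages = 𝟙 over 2 values
r1 m[φ0→L] = [6, 7]
r1 m[φ0→Q] = [7, 6]
r1 m[φ1→L] = [5, 3]
r1 m[φ1→R] = [5, 3]
r1 m[φ2→J] = [8, 5]
r1 m[φ2→R] = [8, 7]
r1 m[φ3→Q] = [7, 3]
r1 m[φ4→R] = [3, 9]
r1 m[φ5→R] = [3, 4]
r1 m[L→φ0] = [1, 1]
r1 m[L→φ1] = [1, 1]
r1 m[J→φ2] = [1, 1]
r1 m[R→φ1] = [1, 1]
r1 m[R→φ2] = [1, 1]
r1 m[R→φ4] = [1, 1]
r1 m[R→φ5] = [1, 1]
r1 m[Q→φ0] = [1, 1]
r1 m[Q→φ3] = [1, 1]
r2 m[φ0→L] = [6, 7]
r2 m[φ0→Q] = [7, 6]
r2 m[φ1→L] = [5, 3]
r2 m[φ1→R] = [5, 3]
r2 m[φ2→J] = [8, 5]
r2 m[φ2→R] = [8, 7]
r2 m[φ3→Q] = [7, 3]
r2 m[φ4→R] = [3, 9]
r2 m[φ5→R] = [3, 4]
r2 m[L→φ0] = [5, 3]
r2 m[L→φ1] = [6, 7]
r2 m[J→φ2] = [1, 1]
r2 m[R→φ1] = [72, 252]
r2 m[R→φ2] = [45, 108]
r2 m[R→φ4] = [120, 84]
r2 m[R→φ5] = [120, 189]
r2 m[Q→φ0] = [7, 3]
r2 m[Q→φ3] = [7, 6]
r3 m[φ0→L] = [21, 49]
r3 m[φ0→Q] = [21, 30]
r3 m[φ1→L] = [756, 252]
r3 m[φ1→R] = [30, 18]
r3 m[φ2→J] = [756, 540]
r3 m[φ2→R] = [8, 7]
r3 m[φ3→Q] = [7, 3]
r3 m[φ4→R] = [3, 9]
r3 m[φ5→R] = [3, 4]
r3 m[L→φ0] = [5, 3]
r3 m[L→φ1] = [6, 7]
r3 m[J→φ2] = [1, 1]
r3 m[R→φ1] = [72, 252]
r3 m[R→φ2] = [45, 108]
r3 m[R→φ4] = [120, 84]
r3 m[R→φ5] = [120, 189]
r3 m[Q→φ0] = [7, 3]
r3 m[Q→φ3] = [7, 6]
r4 m[φ0→L] = [21, 49]
r4 m[φ0→Q] = [21, 30]
r4 m[φ1→L] = [756, 252]
r4 m[φ1→R] = [30, 18]
r4 m[φ2→J] = [756, 540]
r4 m[φ2→R] = [8, 7]
r4 m[φ3→Q] = [7, 3]
r4 m[φ4→R] = [3, 9]
r4 m[φ5→R] = [3, 4]
r4 m[L→φ0] = [756, 252]
r4 m[L→φ1] = [21, 49]
r4 m[J→φ2] = [1, 1]
r4 m[R→φ1] = [72, 252]
r4 m[R→φ2] = [270, 648]
r4 m[R→φ4] = [720, 504]
r4 m[R→φ5] = [720, 1134]
r4 m[Q→φ0] = [7, 3]
r4 m[Q→φ3] = [21, 30]
r5 m[φ0→L] = [21, 49]
r5 m[φ0→Q] = [2268, 4536]
r5 m[φ1→L] = [756, 252]
r5 m[φ1→R] = [147, 63]
r5 m[φ2→J] = [4536, 3240]
r5 m[φ2→R] = [8, 7]
r5 m[φ3→Q] = [7, 3]
r5 m[φ4→R] = [3, 9]
r5 m[φ5→R] = [3, 4]
r5 m[L→φ0] = [756, 252]
r5 m[L→φ1] = [21, 49]
r5 m[J→φ2] = [1, 1]
r5 m[R→φ1] = [72, 252]
r5 m[R→φ2] = [270, 648]
r5 m[R→φ4] = [720, 504]
r5 m[R→φ5] = [720, 1134]
r5 m[Q→φ0] = [7, 3]
r5 m[Q→φ3] = [21, 30]
r6 m[φ0→L] = [21, 49]
r6 m[φ0→Q] = [2268, 4536]
r6 m[φ1→L] = [756, 252]
r6 m[φ1→R] = [147, 63]
r6 m[φ2→J] = [4536, 3240]
r6 m[φ2→R] = [8, 7]
r6 m[φ3→Q] = [7, 3]
r6 m[φ4→R] = [3, 9]
r6 m[φ5→R] = [3, 4]
r6 m[L→φ0] = [756, 252]
r6 m[L→φ1] = [21, 49]
r6 m[J→φ2] = [1, 1]
r6 m[R→φ1] = [72, 252]
r6 m[R→φ2] = [1323, 2268]
r6 m[R→φ4] = [3528, 1764]
r6 m[R→φ5] = [3528, 3969]
r6 m[Q→φ0] = [7, 3]
r6 m[Q→φ3] = [2268, 4536]
r7 m[φ0→L] = [21, 49]
r7 m[φ0→Q] = [2268, 4536]
r7 m[φ1→L] = [756, 252]
r7 m[φ1→R] = [147, 63]
r7 m[φ2→J] = [15876, 11340]
r7 m[φ2→R] = [8, 7]
r7 m[φ3→Q] = [7, 3]
r7 m[φ4→R] = [3, 9]
r7 m[φ5→R] = [3, 4]
r7 m[L→φ0] = [756, 252]
r7 m[L→φ1] = [21, 49]
r7 m[J→φ2] = [1, 1]
r7 m[R→φ1] = [72, 252]
r7 m[R→φ2] = [1323, 2268]
r7 m[R→φ4] = [3528, 1764]
r7 m[R→φ5] = [3528, 3969]
r7 m[Q→φ0] = [7, 3]
r7 m[Q→φ3] = [2268, 4536]
r8 m[φ0→L] = [21, 49]
r8 m[φ0→Q] = [2268, 4536]
r8 m[φ1→L] = [756, 252]
r8 m[φ1→R] = [147, 63]
r8 m[φ2→J] = [15876, 11340]
r8 m[φ2→R] = [8, 7]
r8 m[φ3→Q] = [7, 3]
r8 m[φ4→R] = [3, 9]
r8 m[φ5→R] = [3, 4]
r8 m[L→φ0] = [756, 252]
r8 m[L→φ1] = [21, 49]
r8 m[J→φ2] = [1, 1]
r8 m[R→φ1] = [72, 252]
r8 m[R→φ2] = [1323, 2268]
r8 m[R→φ4] = [3528, 1764]
r8 m[R→φ5] = [3528, 3969]
r8 m[Q→φ0] = [7, 3]
r8 m[Q→φ3] = [2268, 4536]
fixed point reached at round 8
traceback from L: (L=0, J=0, R=1, Q=0), score=15876

assignment: (L=0, J=0, R=1, Q=0); score = 15876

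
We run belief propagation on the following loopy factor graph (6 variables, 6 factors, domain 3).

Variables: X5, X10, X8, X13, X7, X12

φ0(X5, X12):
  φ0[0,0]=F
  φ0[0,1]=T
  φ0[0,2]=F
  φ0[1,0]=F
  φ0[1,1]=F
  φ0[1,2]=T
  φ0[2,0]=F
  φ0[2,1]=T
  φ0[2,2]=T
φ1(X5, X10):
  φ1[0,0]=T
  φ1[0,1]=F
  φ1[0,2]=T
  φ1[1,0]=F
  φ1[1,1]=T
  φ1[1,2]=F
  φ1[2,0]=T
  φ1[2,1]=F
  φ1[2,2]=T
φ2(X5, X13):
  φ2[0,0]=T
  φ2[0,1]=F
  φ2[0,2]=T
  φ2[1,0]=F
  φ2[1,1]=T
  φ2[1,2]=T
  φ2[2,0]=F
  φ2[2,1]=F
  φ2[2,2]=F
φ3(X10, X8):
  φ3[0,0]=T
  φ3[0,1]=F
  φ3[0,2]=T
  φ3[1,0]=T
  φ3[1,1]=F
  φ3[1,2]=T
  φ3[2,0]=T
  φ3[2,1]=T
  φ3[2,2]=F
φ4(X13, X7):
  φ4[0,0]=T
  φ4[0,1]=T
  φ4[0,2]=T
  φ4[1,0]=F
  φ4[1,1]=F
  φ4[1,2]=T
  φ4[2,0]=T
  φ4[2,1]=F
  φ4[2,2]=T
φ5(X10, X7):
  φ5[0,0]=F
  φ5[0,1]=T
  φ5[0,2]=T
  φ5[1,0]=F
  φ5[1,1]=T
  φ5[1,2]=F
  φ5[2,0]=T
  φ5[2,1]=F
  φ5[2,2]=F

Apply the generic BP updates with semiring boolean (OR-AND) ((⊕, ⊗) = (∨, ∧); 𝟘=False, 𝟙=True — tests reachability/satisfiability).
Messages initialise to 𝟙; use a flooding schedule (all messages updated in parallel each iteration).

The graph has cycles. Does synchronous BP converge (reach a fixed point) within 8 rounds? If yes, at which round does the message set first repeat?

init: all messages = 𝟙 over 3 values
r1 m[φ0→X5] = [T, T, T]
r1 m[φ0→X12] = [F, T, T]
r1 m[φ1→X5] = [T, T, T]
r1 m[φ1→X10] = [T, T, T]
r1 m[φ2→X5] = [T, T, F]
r1 m[φ2→X13] = [T, T, T]
r1 m[φ3→X10] = [T, T, T]
r1 m[φ3→X8] = [T, T, T]
r1 m[φ4→X13] = [T, T, T]
r1 m[φ4→X7] = [T, T, T]
r1 m[φ5→X10] = [T, T, T]
r1 m[φ5→X7] = [T, T, T]
r1 m[X5→φ0] = [T, T, T]
r1 m[X5→φ1] = [T, T, T]
r1 m[X5→φ2] = [T, T, T]
r1 m[X10→φ1] = [T, T, T]
r1 m[X10→φ3] = [T, T, T]
r1 m[X10→φ5] = [T, T, T]
r1 m[X8→φ3] = [T, T, T]
r1 m[X13→φ2] = [T, T, T]
r1 m[X13→φ4] = [T, T, T]
r1 m[X7→φ4] = [T, T, T]
r1 m[X7→φ5] = [T, T, T]
r1 m[X12→φ0] = [T, T, T]
r2 m[φ0→X5] = [T, T, T]
r2 m[φ0→X12] = [F, T, T]
r2 m[φ1→X5] = [T, T, T]
r2 m[φ1→X10] = [T, T, T]
r2 m[φ2→X5] = [T, T, F]
r2 m[φ2→X13] = [T, T, T]
r2 m[φ3→X10] = [T, T, T]
r2 m[φ3→X8] = [T, T, T]
r2 m[φ4→X13] = [T, T, T]
r2 m[φ4→X7] = [T, T, T]
r2 m[φ5→X10] = [T, T, T]
r2 m[φ5→X7] = [T, T, T]
r2 m[X5→φ0] = [T, T, F]
r2 m[X5→φ1] = [T, T, F]
r2 m[X5→φ2] = [T, T, T]
r2 m[X10→φ1] = [T, T, T]
r2 m[X10→φ3] = [T, T, T]
r2 m[X10→φ5] = [T, T, T]
r2 m[X8→φ3] = [T, T, T]
r2 m[X13→φ2] = [T, T, T]
r2 m[X13→φ4] = [T, T, T]
r2 m[X7→φ4] = [T, T, T]
r2 m[X7→φ5] = [T, T, T]
r2 m[X12→φ0] = [T, T, T]
r3 m[φ0→X5] = [T, T, T]
r3 m[φ0→X12] = [F, T, T]
r3 m[φ1→X5] = [T, T, T]
r3 m[φ1→X10] = [T, T, T]
r3 m[φ2→X5] = [T, T, F]
r3 m[φ2→X13] = [T, T, T]
r3 m[φ3→X10] = [T, T, T]
r3 m[φ3→X8] = [T, T, T]
r3 m[φ4→X13] = [T, T, T]
r3 m[φ4→X7] = [T, T, T]
r3 m[φ5→X10] = [T, T, T]
r3 m[φ5→X7] = [T, T, T]
r3 m[X5→φ0] = [T, T, F]
r3 m[X5→φ1] = [T, T, F]
r3 m[X5→φ2] = [T, T, T]
r3 m[X10→φ1] = [T, T, T]
r3 m[X10→φ3] = [T, T, T]
r3 m[X10→φ5] = [T, T, T]
r3 m[X8→φ3] = [T, T, T]
r3 m[X13→φ2] = [T, T, T]
r3 m[X13→φ4] = [T, T, T]
r3 m[X7→φ4] = [T, T, T]
r3 m[X7→φ5] = [T, T, T]
r3 m[X12→φ0] = [T, T, T]
fixed point reached at round 3
messages reach a fixed point at round 3

CONVERGED at round 3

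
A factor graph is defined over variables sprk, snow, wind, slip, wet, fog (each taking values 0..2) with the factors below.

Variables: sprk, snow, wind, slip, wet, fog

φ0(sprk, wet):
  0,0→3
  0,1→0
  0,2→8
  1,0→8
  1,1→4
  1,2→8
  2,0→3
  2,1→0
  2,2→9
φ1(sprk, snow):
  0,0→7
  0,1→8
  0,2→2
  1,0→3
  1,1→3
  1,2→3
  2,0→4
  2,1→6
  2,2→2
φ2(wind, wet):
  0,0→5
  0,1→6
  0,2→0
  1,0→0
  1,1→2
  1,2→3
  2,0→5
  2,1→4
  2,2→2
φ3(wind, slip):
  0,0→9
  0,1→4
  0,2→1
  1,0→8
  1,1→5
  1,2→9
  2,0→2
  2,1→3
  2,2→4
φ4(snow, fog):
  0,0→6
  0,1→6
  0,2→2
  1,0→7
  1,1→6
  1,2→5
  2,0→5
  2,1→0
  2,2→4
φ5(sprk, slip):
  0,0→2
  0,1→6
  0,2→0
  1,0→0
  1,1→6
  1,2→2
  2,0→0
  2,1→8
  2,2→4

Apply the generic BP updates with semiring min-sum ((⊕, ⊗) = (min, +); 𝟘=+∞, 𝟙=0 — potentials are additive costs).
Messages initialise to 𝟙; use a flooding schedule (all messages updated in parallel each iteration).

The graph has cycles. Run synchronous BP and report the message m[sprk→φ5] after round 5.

message @ round 5 = [4, 9, 4]

init: all messages = 𝟙 over 3 values
r1 m[φ0→sprk] = [0, 4, 0]
r1 m[φ0→wet] = [3, 0, 8]
r1 m[φ1→sprk] = [2, 3, 2]
r1 m[φ1→snow] = [3, 3, 2]
r1 m[φ2→wind] = [0, 0, 2]
r1 m[φ2→wet] = [0, 2, 0]
r1 m[φ3→wind] = [1, 5, 2]
r1 m[φ3→slip] = [2, 3, 1]
r1 m[φ4→snow] = [2, 5, 0]
r1 m[φ4→fog] = [5, 0, 2]
r1 m[φ5→sprk] = [0, 0, 0]
r1 m[φ5→slip] = [0, 6, 0]
r1 m[sprk→φ0] = [0, 0, 0]
r1 m[sprk→φ1] = [0, 0, 0]
r1 m[sprk→φ5] = [0, 0, 0]
r1 m[snow→φ1] = [0, 0, 0]
r1 m[snow→φ4] = [0, 0, 0]
r1 m[wind→φ2] = [0, 0, 0]
r1 m[wind→φ3] = [0, 0, 0]
r1 m[slip→φ3] = [0, 0, 0]
r1 m[slip→φ5] = [0, 0, 0]
r1 m[wet→φ0] = [0, 0, 0]
r1 m[wet→φ2] = [0, 0, 0]
r1 m[fog→φ4] = [0, 0, 0]
r2 m[φ0→sprk] = [0, 4, 0]
r2 m[φ0→wet] = [3, 0, 8]
r2 m[φ1→sprk] = [2, 3, 2]
r2 m[φ1→snow] = [3, 3, 2]
r2 m[φ2→wind] = [0, 0, 2]
r2 m[φ2→wet] = [0, 2, 0]
r2 m[φ3→wind] = [1, 5, 2]
r2 m[φ3→slip] = [2, 3, 1]
r2 m[φ4→snow] = [2, 5, 0]
r2 m[φ4→fog] = [5, 0, 2]
r2 m[φ5→sprk] = [0, 0, 0]
r2 m[φ5→slip] = [0, 6, 0]
r2 m[sprk→φ0] = [2, 3, 2]
r2 m[sprk→φ1] = [0, 4, 0]
r2 m[sprk→φ5] = [2, 7, 2]
r2 m[snow→φ1] = [2, 5, 0]
r2 m[snow→φ4] = [3, 3, 2]
r2 m[wind→φ2] = [1, 5, 2]
r2 m[wind→φ3] = [0, 0, 2]
r2 m[slip→φ3] = [0, 6, 0]
r2 m[slip→φ5] = [2, 3, 1]
r2 m[wet→φ0] = [0, 2, 0]
r2 m[wet→φ2] = [3, 0, 8]
r2 m[fog→φ4] = [0, 0, 0]
r3 m[φ0→sprk] = [2, 6, 2]
r3 m[φ0→wet] = [5, 2, 10]
r3 m[φ1→sprk] = [2, 3, 2]
r3 m[φ1→snow] = [4, 6, 2]
r3 m[φ2→wind] = [6, 2, 4]
r3 m[φ2→wet] = [5, 6, 1]
r3 m[φ3→wind] = [1, 8, 2]
r3 m[φ3→slip] = [4, 4, 1]
r3 m[φ4→snow] = [2, 5, 0]
r3 m[φ4→fog] = [7, 2, 5]
r3 m[φ5→sprk] = [1, 2, 2]
r3 m[φ5→slip] = [2, 8, 2]
r3 m[sprk→φ0] = [2, 3, 2]
r3 m[sprk→φ1] = [0, 4, 0]
r3 m[sprk→φ5] = [2, 7, 2]
r3 m[snow→φ1] = [2, 5, 0]
r3 m[snow→φ4] = [3, 3, 2]
r3 m[wind→φ2] = [1, 5, 2]
r3 m[wind→φ3] = [0, 0, 2]
r3 m[slip→φ3] = [0, 6, 0]
r3 m[slip→φ5] = [2, 3, 1]
r3 m[wet→φ0] = [0, 2, 0]
r3 m[wet→φ2] = [3, 0, 8]
r3 m[fog→φ4] = [0, 0, 0]
r4 m[φ0→sprk] = [2, 6, 2]
r4 m[φ0→wet] = [5, 2, 10]
r4 m[φ1→sprk] = [2, 3, 2]
r4 m[φ1→snow] = [4, 6, 2]
r4 m[φ2→wind] = [6, 2, 4]
r4 m[φ2→wet] = [5, 6, 1]
r4 m[φ3→wind] = [1, 8, 2]
r4 m[φ3→slip] = [4, 4, 1]
r4 m[φ4→snow] = [2, 5, 0]
r4 m[φ4→fog] = [7, 2, 5]
r4 m[φ5→sprk] = [1, 2, 2]
r4 m[φ5→slip] = [2, 8, 2]
r4 m[sprk→φ0] = [3, 5, 4]
r4 m[sprk→φ1] = [3, 8, 4]
r4 m[sprk→φ5] = [4, 9, 4]
r4 m[snow→φ1] = [2, 5, 0]
r4 m[snow→φ4] = [4, 6, 2]
r4 m[wind→φ2] = [1, 8, 2]
r4 m[wind→φ3] = [6, 2, 4]
r4 m[slip→φ3] = [2, 8, 2]
r4 m[slip→φ5] = [4, 4, 1]
r4 m[wet→φ0] = [5, 6, 1]
r4 m[wet→φ2] = [5, 2, 10]
r4 m[fog→φ4] = [0, 0, 0]
r5 m[φ0→sprk] = [6, 9, 6]
r5 m[φ0→wet] = [6, 3, 11]
r5 m[φ1→sprk] = [2, 3, 2]
r5 m[φ1→snow] = [8, 10, 5]
r5 m[φ2→wind] = [8, 4, 6]
r5 m[φ2→wet] = [6, 6, 1]
r5 m[φ3→wind] = [3, 10, 4]
r5 m[φ3→slip] = [6, 7, 7]
r5 m[φ4→snow] = [2, 5, 0]
r5 m[φ4→fog] = [7, 2, 6]
r5 m[φ5→sprk] = [1, 3, 4]
r5 m[φ5→slip] = [4, 10, 4]
r5 m[sprk→φ0] = [3, 5, 4]
r5 m[sprk→φ1] = [3, 8, 4]
r5 m[sprk→φ5] = [4, 9, 4]
r5 m[snow→φ1] = [2, 5, 0]
r5 m[snow→φ4] = [4, 6, 2]
r5 m[wind→φ2] = [1, 8, 2]
r5 m[wind→φ3] = [6, 2, 4]
r5 m[slip→φ3] = [2, 8, 2]
r5 m[slip→φ5] = [4, 4, 1]
r5 m[wet→φ0] = [5, 6, 1]
r5 m[wet→φ2] = [5, 2, 10]
r5 m[fog→φ4] = [0, 0, 0]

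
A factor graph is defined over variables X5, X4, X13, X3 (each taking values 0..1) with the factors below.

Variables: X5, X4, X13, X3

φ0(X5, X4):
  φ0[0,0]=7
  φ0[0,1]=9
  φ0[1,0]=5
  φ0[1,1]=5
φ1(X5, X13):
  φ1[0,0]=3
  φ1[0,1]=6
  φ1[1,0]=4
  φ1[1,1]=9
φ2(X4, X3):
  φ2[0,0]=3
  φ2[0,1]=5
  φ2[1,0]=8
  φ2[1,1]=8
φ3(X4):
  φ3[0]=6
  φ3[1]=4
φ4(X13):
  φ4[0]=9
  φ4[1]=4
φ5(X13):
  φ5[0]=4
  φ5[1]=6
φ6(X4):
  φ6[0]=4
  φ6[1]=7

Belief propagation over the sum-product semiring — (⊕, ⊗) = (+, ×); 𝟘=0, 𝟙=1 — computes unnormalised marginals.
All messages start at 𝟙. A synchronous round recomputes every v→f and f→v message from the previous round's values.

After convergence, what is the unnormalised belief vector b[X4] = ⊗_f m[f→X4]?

b[X4] = [684288, 1822464]

init: all messages = 𝟙 over 2 values
r1 m[φ0→X5] = [16, 10]
r1 m[φ0→X4] = [12, 14]
r1 m[φ1→X5] = [9, 13]
r1 m[φ1→X13] = [7, 15]
r1 m[φ2→X4] = [8, 16]
r1 m[φ2→X3] = [11, 13]
r1 m[φ3→X4] = [6, 4]
r1 m[φ4→X13] = [9, 4]
r1 m[φ5→X13] = [4, 6]
r1 m[φ6→X4] = [4, 7]
r1 m[X5→φ0] = [1, 1]
r1 m[X5→φ1] = [1, 1]
r1 m[X4→φ0] = [1, 1]
r1 m[X4→φ2] = [1, 1]
r1 m[X4→φ3] = [1, 1]
r1 m[X4→φ6] = [1, 1]
r1 m[X13→φ1] = [1, 1]
r1 m[X13→φ4] = [1, 1]
r1 m[X13→φ5] = [1, 1]
r1 m[X3→φ2] = [1, 1]
r2 m[φ0→X5] = [16, 10]
r2 m[φ0→X4] = [12, 14]
r2 m[φ1→X5] = [9, 13]
r2 m[φ1→X13] = [7, 15]
r2 m[φ2→X4] = [8, 16]
r2 m[φ2→X3] = [11, 13]
r2 m[φ3→X4] = [6, 4]
r2 m[φ4→X13] = [9, 4]
r2 m[φ5→X13] = [4, 6]
r2 m[φ6→X4] = [4, 7]
r2 m[X5→φ0] = [9, 13]
r2 m[X5→φ1] = [16, 10]
r2 m[X4→φ0] = [192, 448]
r2 m[X4→φ2] = [288, 392]
r2 m[X4→φ3] = [384, 1568]
r2 m[X4→φ6] = [576, 896]
r2 m[X13→φ1] = [36, 24]
r2 m[X13→φ4] = [28, 90]
r2 m[X13→φ5] = [63, 60]
r2 m[X3→φ2] = [1, 1]
r3 m[φ0→X5] = [5376, 3200]
r3 m[φ0→X4] = [128, 146]
r3 m[φ1→X5] = [252, 360]
r3 m[φ1→X13] = [88, 186]
r3 m[φ2→X4] = [8, 16]
r3 m[φ2→X3] = [4000, 4576]
r3 m[φ3→X4] = [6, 4]
r3 m[φ4→X13] = [9, 4]
r3 m[φ5→X13] = [4, 6]
r3 m[φ6→X4] = [4, 7]
r3 m[X5→φ0] = [9, 13]
r3 m[X5→φ1] = [16, 10]
r3 m[X4→φ0] = [192, 448]
r3 m[X4→φ2] = [288, 392]
r3 m[X4→φ3] = [384, 1568]
r3 m[X4→φ6] = [576, 896]
r3 m[X13→φ1] = [36, 24]
r3 m[X13→φ4] = [28, 90]
r3 m[X13→φ5] = [63, 60]
r3 m[X3→φ2] = [1, 1]
r4 m[φ0→X5] = [5376, 3200]
r4 m[φ0→X4] = [128, 146]
r4 m[φ1→X5] = [252, 360]
r4 m[φ1→X13] = [88, 186]
r4 m[φ2→X4] = [8, 16]
r4 m[φ2→X3] = [4000, 4576]
r4 m[φ3→X4] = [6, 4]
r4 m[φ4→X13] = [9, 4]
r4 m[φ5→X13] = [4, 6]
r4 m[φ6→X4] = [4, 7]
r4 m[X5→φ0] = [252, 360]
r4 m[X5→φ1] = [5376, 3200]
r4 m[X4→φ0] = [192, 448]
r4 m[X4→φ2] = [3072, 4088]
r4 m[X4→φ3] = [4096, 16352]
r4 m[X4→φ6] = [6144, 9344]
r4 m[X13→φ1] = [36, 24]
r4 m[X13→φ4] = [352, 1116]
r4 m[X13→φ5] = [792, 744]
r4 m[X3→φ2] = [1, 1]
r5 m[φ0→X5] = [5376, 3200]
r5 m[φ0→X4] = [3564, 4068]
r5 m[φ1→X5] = [252, 360]
r5 m[φ1→X13] = [28928, 61056]
r5 m[φ2→X4] = [8, 16]
r5 m[φ2→X3] = [41920, 48064]
r5 m[φ3→X4] = [6, 4]
r5 m[φ4→X13] = [9, 4]
r5 m[φ5→X13] = [4, 6]
r5 m[φ6→X4] = [4, 7]
r5 m[X5→φ0] = [252, 360]
r5 m[X5→φ1] = [5376, 3200]
r5 m[X4→φ0] = [192, 448]
r5 m[X4→φ2] = [3072, 4088]
r5 m[X4→φ3] = [4096, 16352]
r5 m[X4→φ6] = [6144, 9344]
r5 m[X13→φ1] = [36, 24]
r5 m[X13→φ4] = [352, 1116]
r5 m[X13→φ5] = [792, 744]
r5 m[X3→φ2] = [1, 1]
r6 m[φ0→X5] = [5376, 3200]
r6 m[φ0→X4] = [3564, 4068]
r6 m[φ1→X5] = [252, 360]
r6 m[φ1→X13] = [28928, 61056]
r6 m[φ2→X4] = [8, 16]
r6 m[φ2→X3] = [41920, 48064]
r6 m[φ3→X4] = [6, 4]
r6 m[φ4→X13] = [9, 4]
r6 m[φ5→X13] = [4, 6]
r6 m[φ6→X4] = [4, 7]
r6 m[X5→φ0] = [252, 360]
r6 m[X5→φ1] = [5376, 3200]
r6 m[X4→φ0] = [192, 448]
r6 m[X4→φ2] = [85536, 113904]
r6 m[X4→φ3] = [114048, 455616]
r6 m[X4→φ6] = [171072, 260352]
r6 m[X13→φ1] = [36, 24]
r6 m[X13→φ4] = [115712, 366336]
r6 m[X13→φ5] = [260352, 244224]
r6 m[X3→φ2] = [1, 1]
r7 m[φ0→X5] = [5376, 3200]
r7 m[φ0→X4] = [3564, 4068]
r7 m[φ1→X5] = [252, 360]
r7 m[φ1→X13] = [28928, 61056]
r7 m[φ2→X4] = [8, 16]
r7 m[φ2→X3] = [1167840, 1338912]
r7 m[φ3→X4] = [6, 4]
r7 m[φ4→X13] = [9, 4]
r7 m[φ5→X13] = [4, 6]
r7 m[φ6→X4] = [4, 7]
r7 m[X5→φ0] = [252, 360]
r7 m[X5→φ1] = [5376, 3200]
r7 m[X4→φ0] = [192, 448]
r7 m[X4→φ2] = [85536, 113904]
r7 m[X4→φ3] = [114048, 455616]
r7 m[X4→φ6] = [171072, 260352]
r7 m[X13→φ1] = [36, 24]
r7 m[X13→φ4] = [115712, 366336]
r7 m[X13→φ5] = [260352, 244224]
r7 m[X3→φ2] = [1, 1]
r8 m[φ0→X5] = [5376, 3200]
r8 m[φ0→X4] = [3564, 4068]
r8 m[φ1→X5] = [252, 360]
r8 m[φ1→X13] = [28928, 61056]
r8 m[φ2→X4] = [8, 16]
r8 m[φ2→X3] = [1167840, 1338912]
r8 m[φ3→X4] = [6, 4]
r8 m[φ4→X13] = [9, 4]
r8 m[φ5→X13] = [4, 6]
r8 m[φ6→X4] = [4, 7]
r8 m[X5→φ0] = [252, 360]
r8 m[X5→φ1] = [5376, 3200]
r8 m[X4→φ0] = [192, 448]
r8 m[X4→φ2] = [85536, 113904]
r8 m[X4→φ3] = [114048, 455616]
r8 m[X4→φ6] = [171072, 260352]
r8 m[X13→φ1] = [36, 24]
r8 m[X13→φ4] = [115712, 366336]
r8 m[X13→φ5] = [260352, 244224]
r8 m[X3→φ2] = [1, 1]
fixed point reached at round 8
b[X4] = ⊗ incoming = [684288, 1822464]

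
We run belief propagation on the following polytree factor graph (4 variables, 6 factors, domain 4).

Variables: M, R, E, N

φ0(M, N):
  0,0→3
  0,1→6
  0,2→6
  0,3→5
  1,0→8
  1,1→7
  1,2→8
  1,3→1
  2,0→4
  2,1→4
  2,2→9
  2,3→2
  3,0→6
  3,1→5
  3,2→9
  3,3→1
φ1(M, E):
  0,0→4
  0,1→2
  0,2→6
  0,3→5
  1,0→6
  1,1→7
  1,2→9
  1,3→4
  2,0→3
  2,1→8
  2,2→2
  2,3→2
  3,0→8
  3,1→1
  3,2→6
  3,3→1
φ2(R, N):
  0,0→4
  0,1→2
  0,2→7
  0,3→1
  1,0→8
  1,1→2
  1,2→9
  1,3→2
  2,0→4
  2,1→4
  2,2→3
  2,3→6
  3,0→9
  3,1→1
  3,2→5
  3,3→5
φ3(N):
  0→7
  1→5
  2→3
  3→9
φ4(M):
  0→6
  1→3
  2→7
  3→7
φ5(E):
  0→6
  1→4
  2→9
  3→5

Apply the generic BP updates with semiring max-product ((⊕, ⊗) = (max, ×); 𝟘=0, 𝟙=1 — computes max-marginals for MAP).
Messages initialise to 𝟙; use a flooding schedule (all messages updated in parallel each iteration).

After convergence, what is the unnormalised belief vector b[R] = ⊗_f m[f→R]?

b[R] = [71442, 127008, 87480, 142884]

init: all messages = 𝟙 over 4 values
r1 m[φ0→M] = [6, 8, 9, 9]
r1 m[φ0→N] = [8, 7, 9, 5]
r1 m[φ1→M] = [6, 9, 8, 8]
r1 m[φ1→E] = [8, 8, 9, 5]
r1 m[φ2→R] = [7, 9, 6, 9]
r1 m[φ2→N] = [9, 4, 9, 6]
r1 m[φ3→N] = [7, 5, 3, 9]
r1 m[φ4→M] = [6, 3, 7, 7]
r1 m[φ5→E] = [6, 4, 9, 5]
r1 m[M→φ0] = [1, 1, 1, 1]
r1 m[M→φ1] = [1, 1, 1, 1]
r1 m[M→φ4] = [1, 1, 1, 1]
r1 m[R→φ2] = [1, 1, 1, 1]
r1 m[E→φ1] = [1, 1, 1, 1]
r1 m[E→φ5] = [1, 1, 1, 1]
r1 m[N→φ0] = [1, 1, 1, 1]
r1 m[N→φ2] = [1, 1, 1, 1]
r1 m[N→φ3] = [1, 1, 1, 1]
r2 m[φ0→M] = [6, 8, 9, 9]
r2 m[φ0→N] = [8, 7, 9, 5]
r2 m[φ1→M] = [6, 9, 8, 8]
r2 m[φ1→E] = [8, 8, 9, 5]
r2 m[φ2→R] = [7, 9, 6, 9]
r2 m[φ2→N] = [9, 4, 9, 6]
r2 m[φ3→N] = [7, 5, 3, 9]
r2 m[φ4→M] = [6, 3, 7, 7]
r2 m[φ5→E] = [6, 4, 9, 5]
r2 m[M→φ0] = [36, 27, 56, 56]
r2 m[M→φ1] = [36, 24, 63, 63]
r2 m[M→φ4] = [36, 72, 72, 72]
r2 m[R→φ2] = [1, 1, 1, 1]
r2 m[E→φ1] = [6, 4, 9, 5]
r2 m[E→φ5] = [8, 8, 9, 5]
r2 m[N→φ0] = [63, 20, 27, 54]
r2 m[N→φ2] = [56, 35, 27, 45]
r2 m[N→φ3] = [72, 28, 81, 30]
r3 m[φ0→M] = [270, 504, 252, 378]
r3 m[φ0→N] = [336, 280, 504, 180]
r3 m[φ1→M] = [54, 81, 32, 54]
r3 m[φ1→E] = [504, 504, 378, 180]
r3 m[φ2→R] = [224, 448, 270, 504]
r3 m[φ2→N] = [9, 4, 9, 6]
r3 m[φ3→N] = [7, 5, 3, 9]
r3 m[φ4→M] = [6, 3, 7, 7]
r3 m[φ5→E] = [6, 4, 9, 5]
r3 m[M→φ0] = [36, 27, 56, 56]
r3 m[M→φ1] = [36, 24, 63, 63]
r3 m[M→φ4] = [36, 72, 72, 72]
r3 m[R→φ2] = [1, 1, 1, 1]
r3 m[E→φ1] = [6, 4, 9, 5]
r3 m[E→φ5] = [8, 8, 9, 5]
r3 m[N→φ0] = [63, 20, 27, 54]
r3 m[N→φ2] = [56, 35, 27, 45]
r3 m[N→φ3] = [72, 28, 81, 30]
r4 m[φ0→M] = [270, 504, 252, 378]
r4 m[φ0→N] = [336, 280, 504, 180]
r4 m[φ1→M] = [54, 81, 32, 54]
r4 m[φ1→E] = [504, 504, 378, 180]
r4 m[φ2→R] = [224, 448, 270, 504]
r4 m[φ2→N] = [9, 4, 9, 6]
r4 m[φ3→N] = [7, 5, 3, 9]
r4 m[φ4→M] = [6, 3, 7, 7]
r4 m[φ5→E] = [6, 4, 9, 5]
r4 m[M→φ0] = [324, 243, 224, 378]
r4 m[M→φ1] = [1620, 1512, 1764, 2646]
r4 m[M→φ4] = [14580, 40824, 8064, 20412]
r4 m[R→φ2] = [1, 1, 1, 1]
r4 m[E→φ1] = [6, 4, 9, 5]
r4 m[E→φ5] = [504, 504, 378, 180]
r4 m[N→φ0] = [63, 20, 27, 54]
r4 m[N→φ2] = [2352, 1400, 1512, 1620]
r4 m[N→φ3] = [3024, 1120, 4536, 1080]
r5 m[φ0→M] = [270, 504, 252, 378]
r5 m[φ0→N] = [2268, 1944, 3402, 1620]
r5 m[φ1→M] = [54, 81, 32, 54]
r5 m[φ1→E] = [21168, 14112, 15876, 8100]
r5 m[φ2→R] = [10584, 18816, 9720, 21168]
r5 m[φ2→N] = [9, 4, 9, 6]
r5 m[φ3→N] = [7, 5, 3, 9]
r5 m[φ4→M] = [6, 3, 7, 7]
r5 m[φ5→E] = [6, 4, 9, 5]
r5 m[M→φ0] = [324, 243, 224, 378]
r5 m[M→φ1] = [1620, 1512, 1764, 2646]
r5 m[M→φ4] = [14580, 40824, 8064, 20412]
r5 m[R→φ2] = [1, 1, 1, 1]
r5 m[E→φ1] = [6, 4, 9, 5]
r5 m[E→φ5] = [504, 504, 378, 180]
r5 m[N→φ0] = [63, 20, 27, 54]
r5 m[N→φ2] = [2352, 1400, 1512, 1620]
r5 m[N→φ3] = [3024, 1120, 4536, 1080]
r6 m[φ0→M] = [270, 504, 252, 378]
r6 m[φ0→N] = [2268, 1944, 3402, 1620]
r6 m[φ1→M] = [54, 81, 32, 54]
r6 m[φ1→E] = [21168, 14112, 15876, 8100]
r6 m[φ2→R] = [10584, 18816, 9720, 21168]
r6 m[φ2→N] = [9, 4, 9, 6]
r6 m[φ3→N] = [7, 5, 3, 9]
r6 m[φ4→M] = [6, 3, 7, 7]
r6 m[φ5→E] = [6, 4, 9, 5]
r6 m[M→φ0] = [324, 243, 224, 378]
r6 m[M→φ1] = [1620, 1512, 1764, 2646]
r6 m[M→φ4] = [14580, 40824, 8064, 20412]
r6 m[R→φ2] = [1, 1, 1, 1]
r6 m[E→φ1] = [6, 4, 9, 5]
r6 m[E→φ5] = [21168, 14112, 15876, 8100]
r6 m[N→φ0] = [63, 20, 27, 54]
r6 m[N→φ2] = [15876, 9720, 10206, 14580]
r6 m[N→φ3] = [20412, 7776, 30618, 9720]
r7 m[φ0→M] = [270, 504, 252, 378]
r7 m[φ0→N] = [2268, 1944, 3402, 1620]
r7 m[φ1→M] = [54, 81, 32, 54]
r7 m[φ1→E] = [21168, 14112, 15876, 8100]
r7 m[φ2→R] = [71442, 127008, 87480, 142884]
r7 m[φ2→N] = [9, 4, 9, 6]
r7 m[φ3→N] = [7, 5, 3, 9]
r7 m[φ4→M] = [6, 3, 7, 7]
r7 m[φ5→E] = [6, 4, 9, 5]
r7 m[M→φ0] = [324, 243, 224, 378]
r7 m[M→φ1] = [1620, 1512, 1764, 2646]
r7 m[M→φ4] = [14580, 40824, 8064, 20412]
r7 m[R→φ2] = [1, 1, 1, 1]
r7 m[E→φ1] = [6, 4, 9, 5]
r7 m[E→φ5] = [21168, 14112, 15876, 8100]
r7 m[N→φ0] = [63, 20, 27, 54]
r7 m[N→φ2] = [15876, 9720, 10206, 14580]
r7 m[N→φ3] = [20412, 7776, 30618, 9720]
r8 m[φ0→M] = [270, 504, 252, 378]
r8 m[φ0→N] = [2268, 1944, 3402, 1620]
r8 m[φ1→M] = [54, 81, 32, 54]
r8 m[φ1→E] = [21168, 14112, 15876, 8100]
r8 m[φ2→R] = [71442, 127008, 87480, 142884]
r8 m[φ2→N] = [9, 4, 9, 6]
r8 m[φ3→N] = [7, 5, 3, 9]
r8 m[φ4→M] = [6, 3, 7, 7]
r8 m[φ5→E] = [6, 4, 9, 5]
r8 m[M→φ0] = [324, 243, 224, 378]
r8 m[M→φ1] = [1620, 1512, 1764, 2646]
r8 m[M→φ4] = [14580, 40824, 8064, 20412]
r8 m[R→φ2] = [1, 1, 1, 1]
r8 m[E→φ1] = [6, 4, 9, 5]
r8 m[E→φ5] = [21168, 14112, 15876, 8100]
r8 m[N→φ0] = [63, 20, 27, 54]
r8 m[N→φ2] = [15876, 9720, 10206, 14580]
r8 m[N→φ3] = [20412, 7776, 30618, 9720]
fixed point reached at round 8
b[R] = ⊗ incoming = [71442, 127008, 87480, 142884]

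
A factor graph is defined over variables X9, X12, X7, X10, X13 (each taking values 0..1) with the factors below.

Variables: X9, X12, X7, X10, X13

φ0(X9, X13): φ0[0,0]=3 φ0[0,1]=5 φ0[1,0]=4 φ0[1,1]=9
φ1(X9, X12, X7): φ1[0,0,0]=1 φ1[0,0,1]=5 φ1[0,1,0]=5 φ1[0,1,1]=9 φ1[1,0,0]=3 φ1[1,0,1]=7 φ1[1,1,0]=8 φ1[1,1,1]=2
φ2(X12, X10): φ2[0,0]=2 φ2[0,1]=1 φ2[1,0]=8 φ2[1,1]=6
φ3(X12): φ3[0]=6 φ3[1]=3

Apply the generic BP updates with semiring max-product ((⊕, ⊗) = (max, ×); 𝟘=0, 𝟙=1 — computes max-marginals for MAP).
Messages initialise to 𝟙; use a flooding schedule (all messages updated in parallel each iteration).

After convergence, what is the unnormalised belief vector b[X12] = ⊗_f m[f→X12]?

init: all messages = 𝟙 over 2 values
r1 m[φ0→X9] = [5, 9]
r1 m[φ0→X13] = [4, 9]
r1 m[φ1→X9] = [9, 8]
r1 m[φ1→X12] = [7, 9]
r1 m[φ1→X7] = [8, 9]
r1 m[φ2→X12] = [2, 8]
r1 m[φ2→X10] = [8, 6]
r1 m[φ3→X12] = [6, 3]
r1 m[X9→φ0] = [1, 1]
r1 m[X9→φ1] = [1, 1]
r1 m[X12→φ1] = [1, 1]
r1 m[X12→φ2] = [1, 1]
r1 m[X12→φ3] = [1, 1]
r1 m[X7→φ1] = [1, 1]
r1 m[X10→φ2] = [1, 1]
r1 m[X13→φ0] = [1, 1]
r2 m[φ0→X9] = [5, 9]
r2 m[φ0→X13] = [4, 9]
r2 m[φ1→X9] = [9, 8]
r2 m[φ1→X12] = [7, 9]
r2 m[φ1→X7] = [8, 9]
r2 m[φ2→X12] = [2, 8]
r2 m[φ2→X10] = [8, 6]
r2 m[φ3→X12] = [6, 3]
r2 m[X9→φ0] = [9, 8]
r2 m[X9→φ1] = [5, 9]
r2 m[X12→φ1] = [12, 24]
r2 m[X12→φ2] = [42, 27]
r2 m[X12→φ3] = [14, 72]
r2 m[X7→φ1] = [1, 1]
r2 m[X10→φ2] = [1, 1]
r2 m[X13→φ0] = [1, 1]
r3 m[φ0→X9] = [5, 9]
r3 m[φ0→X13] = [32, 72]
r3 m[φ1→X9] = [216, 192]
r3 m[φ1→X12] = [63, 72]
r3 m[φ1→X7] = [1728, 1080]
r3 m[φ2→X12] = [2, 8]
r3 m[φ2→X10] = [216, 162]
r3 m[φ3→X12] = [6, 3]
r3 m[X9→φ0] = [9, 8]
r3 m[X9→φ1] = [5, 9]
r3 m[X12→φ1] = [12, 24]
r3 m[X12→φ2] = [42, 27]
r3 m[X12→φ3] = [14, 72]
r3 m[X7→φ1] = [1, 1]
r3 m[X10→φ2] = [1, 1]
r3 m[X13→φ0] = [1, 1]
r4 m[φ0→X9] = [5, 9]
r4 m[φ0→X13] = [32, 72]
r4 m[φ1→X9] = [216, 192]
r4 m[φ1→X12] = [63, 72]
r4 m[φ1→X7] = [1728, 1080]
r4 m[φ2→X12] = [2, 8]
r4 m[φ2→X10] = [216, 162]
r4 m[φ3→X12] = [6, 3]
r4 m[X9→φ0] = [216, 192]
r4 m[X9→φ1] = [5, 9]
r4 m[X12→φ1] = [12, 24]
r4 m[X12→φ2] = [378, 216]
r4 m[X12→φ3] = [126, 576]
r4 m[X7→φ1] = [1, 1]
r4 m[X10→φ2] = [1, 1]
r4 m[X13→φ0] = [1, 1]
r5 m[φ0→X9] = [5, 9]
r5 m[φ0→X13] = [768, 1728]
r5 m[φ1→X9] = [216, 192]
r5 m[φ1→X12] = [63, 72]
r5 m[φ1→X7] = [1728, 1080]
r5 m[φ2→X12] = [2, 8]
r5 m[φ2→X10] = [1728, 1296]
r5 m[φ3→X12] = [6, 3]
r5 m[X9→φ0] = [216, 192]
r5 m[X9→φ1] = [5, 9]
r5 m[X12→φ1] = [12, 24]
r5 m[X12→φ2] = [378, 216]
r5 m[X12→φ3] = [126, 576]
r5 m[X7→φ1] = [1, 1]
r5 m[X10→φ2] = [1, 1]
r5 m[X13→φ0] = [1, 1]
r6 m[φ0→X9] = [5, 9]
r6 m[φ0→X13] = [768, 1728]
r6 m[φ1→X9] = [216, 192]
r6 m[φ1→X12] = [63, 72]
r6 m[φ1→X7] = [1728, 1080]
r6 m[φ2→X12] = [2, 8]
r6 m[φ2→X10] = [1728, 1296]
r6 m[φ3→X12] = [6, 3]
r6 m[X9→φ0] = [216, 192]
r6 m[X9→φ1] = [5, 9]
r6 m[X12→φ1] = [12, 24]
r6 m[X12→φ2] = [378, 216]
r6 m[X12→φ3] = [126, 576]
r6 m[X7→φ1] = [1, 1]
r6 m[X10→φ2] = [1, 1]
r6 m[X13→φ0] = [1, 1]
fixed point reached at round 6
b[X12] = ⊗ incoming = [756, 1728]

b[X12] = [756, 1728]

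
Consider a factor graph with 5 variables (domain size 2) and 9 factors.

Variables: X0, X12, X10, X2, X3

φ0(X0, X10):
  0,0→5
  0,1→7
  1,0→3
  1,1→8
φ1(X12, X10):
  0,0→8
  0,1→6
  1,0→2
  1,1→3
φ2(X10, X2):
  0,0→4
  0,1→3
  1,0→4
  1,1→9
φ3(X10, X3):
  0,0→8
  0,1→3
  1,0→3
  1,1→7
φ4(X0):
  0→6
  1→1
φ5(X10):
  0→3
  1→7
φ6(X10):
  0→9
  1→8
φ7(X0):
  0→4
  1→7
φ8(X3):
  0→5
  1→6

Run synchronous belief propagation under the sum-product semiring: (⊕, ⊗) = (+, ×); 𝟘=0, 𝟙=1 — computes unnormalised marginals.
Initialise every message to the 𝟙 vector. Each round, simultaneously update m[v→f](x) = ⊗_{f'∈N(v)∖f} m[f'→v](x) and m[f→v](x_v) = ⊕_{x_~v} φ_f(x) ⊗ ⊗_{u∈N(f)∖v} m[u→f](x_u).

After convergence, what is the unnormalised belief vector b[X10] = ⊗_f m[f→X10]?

init: all messages = 𝟙 over 2 values
r1 m[φ0→X0] = [12, 11]
r1 m[φ0→X10] = [8, 15]
r1 m[φ1→X12] = [14, 5]
r1 m[φ1→X10] = [10, 9]
r1 m[φ2→X10] = [7, 13]
r1 m[φ2→X2] = [8, 12]
r1 m[φ3→X10] = [11, 10]
r1 m[φ3→X3] = [11, 10]
r1 m[φ4→X0] = [6, 1]
r1 m[φ5→X10] = [3, 7]
r1 m[φ6→X10] = [9, 8]
r1 m[φ7→X0] = [4, 7]
r1 m[φ8→X3] = [5, 6]
r1 m[X0→φ0] = [1, 1]
r1 m[X0→φ4] = [1, 1]
r1 m[X0→φ7] = [1, 1]
r1 m[X12→φ1] = [1, 1]
r1 m[X10→φ0] = [1, 1]
r1 m[X10→φ1] = [1, 1]
r1 m[X10→φ2] = [1, 1]
r1 m[X10→φ3] = [1, 1]
r1 m[X10→φ5] = [1, 1]
r1 m[X10→φ6] = [1, 1]
r1 m[X2→φ2] = [1, 1]
r1 m[X3→φ3] = [1, 1]
r1 m[X3→φ8] = [1, 1]
r2 m[φ0→X0] = [12, 11]
r2 m[φ0→X10] = [8, 15]
r2 m[φ1→X12] = [14, 5]
r2 m[φ1→X10] = [10, 9]
r2 m[φ2→X10] = [7, 13]
r2 m[φ2→X2] = [8, 12]
r2 m[φ3→X10] = [11, 10]
r2 m[φ3→X3] = [11, 10]
r2 m[φ4→X0] = [6, 1]
r2 m[φ5→X10] = [3, 7]
r2 m[φ6→X10] = [9, 8]
r2 m[φ7→X0] = [4, 7]
r2 m[φ8→X3] = [5, 6]
r2 m[X0→φ0] = [24, 7]
r2 m[X0→φ4] = [48, 77]
r2 m[X0→φ7] = [72, 11]
r2 m[X12→φ1] = [1, 1]
r2 m[X10→φ0] = [20790, 65520]
r2 m[X10→φ1] = [16632, 109200]
r2 m[X10→φ2] = [23760, 75600]
r2 m[X10→φ3] = [15120, 98280]
r2 m[X10→φ5] = [55440, 140400]
r2 m[X10→φ6] = [18480, 122850]
r2 m[X2→φ2] = [1, 1]
r2 m[X3→φ3] = [5, 6]
r2 m[X3→φ8] = [11, 10]
r3 m[φ0→X0] = [562590, 586530]
r3 m[φ0→X10] = [141, 224]
r3 m[φ1→X12] = [788256, 360864]
r3 m[φ1→X10] = [10, 9]
r3 m[φ2→X10] = [7, 13]
r3 m[φ2→X2] = [397440, 751680]
r3 m[φ3→X10] = [58, 57]
r3 m[φ3→X3] = [415800, 733320]
r3 m[φ4→X0] = [6, 1]
r3 m[φ5→X10] = [3, 7]
r3 m[φ6→X10] = [9, 8]
r3 m[φ7→X0] = [4, 7]
r3 m[φ8→X3] = [5, 6]
r3 m[X0→φ0] = [24, 7]
r3 m[X0→φ4] = [48, 77]
r3 m[X0→φ7] = [72, 11]
r3 m[X12→φ1] = [1, 1]
r3 m[X10→φ0] = [20790, 65520]
r3 m[X10→φ1] = [16632, 109200]
r3 m[X10→φ2] = [23760, 75600]
r3 m[X10→φ3] = [15120, 98280]
r3 m[X10→φ5] = [55440, 140400]
r3 m[X10→φ6] = [18480, 122850]
r3 m[X2→φ2] = [1, 1]
r3 m[X3→φ3] = [5, 6]
r3 m[X3→φ8] = [11, 10]
r4 m[φ0→X0] = [562590, 586530]
r4 m[φ0→X10] = [141, 224]
r4 m[φ1→X12] = [788256, 360864]
r4 m[φ1→X10] = [10, 9]
r4 m[φ2→X10] = [7, 13]
r4 m[φ2→X2] = [397440, 751680]
r4 m[φ3→X10] = [58, 57]
r4 m[φ3→X3] = [415800, 733320]
r4 m[φ4→X0] = [6, 1]
r4 m[φ5→X10] = [3, 7]
r4 m[φ6→X10] = [9, 8]
r4 m[φ7→X0] = [4, 7]
r4 m[φ8→X3] = [5, 6]
r4 m[X0→φ0] = [24, 7]
r4 m[X0→φ4] = [2250360, 4105710]
r4 m[X0→φ7] = [3375540, 586530]
r4 m[X12→φ1] = [1, 1]
r4 m[X10→φ0] = [109620, 373464]
r4 m[X10→φ1] = [1545642, 9295104]
r4 m[X10→φ2] = [2208060, 6435072]
r4 m[X10→φ3] = [266490, 1467648]
r4 m[X10→φ5] = [5152140, 11950848]
r4 m[X10→φ6] = [1717380, 10456992]
r4 m[X2→φ2] = [1, 1]
r4 m[X3→φ3] = [5, 6]
r4 m[X3→φ8] = [415800, 733320]
r5 m[φ0→X0] = [3162348, 3316572]
r5 m[φ0→X10] = [141, 224]
r5 m[φ1→X12] = [68135760, 30976596]
r5 m[φ1→X10] = [10, 9]
r5 m[φ2→X10] = [7, 13]
r5 m[φ2→X2] = [34572528, 64539828]
r5 m[φ3→X10] = [58, 57]
r5 m[φ3→X3] = [6534864, 11073006]
r5 m[φ4→X0] = [6, 1]
r5 m[φ5→X10] = [3, 7]
r5 m[φ6→X10] = [9, 8]
r5 m[φ7→X0] = [4, 7]
r5 m[φ8→X3] = [5, 6]
r5 m[X0→φ0] = [24, 7]
r5 m[X0→φ4] = [2250360, 4105710]
r5 m[X0→φ7] = [3375540, 586530]
r5 m[X12→φ1] = [1, 1]
r5 m[X10→φ0] = [109620, 373464]
r5 m[X10→φ1] = [1545642, 9295104]
r5 m[X10→φ2] = [2208060, 6435072]
r5 m[X10→φ3] = [266490, 1467648]
r5 m[X10→φ5] = [5152140, 11950848]
r5 m[X10→φ6] = [1717380, 10456992]
r5 m[X2→φ2] = [1, 1]
r5 m[X3→φ3] = [5, 6]
r5 m[X3→φ8] = [415800, 733320]
r6 m[φ0→X0] = [3162348, 3316572]
r6 m[φ0→X10] = [141, 224]
r6 m[φ1→X12] = [68135760, 30976596]
r6 m[φ1→X10] = [10, 9]
r6 m[φ2→X10] = [7, 13]
r6 m[φ2→X2] = [34572528, 64539828]
r6 m[φ3→X10] = [58, 57]
r6 m[φ3→X3] = [6534864, 11073006]
r6 m[φ4→X0] = [6, 1]
r6 m[φ5→X10] = [3, 7]
r6 m[φ6→X10] = [9, 8]
r6 m[φ7→X0] = [4, 7]
r6 m[φ8→X3] = [5, 6]
r6 m[X0→φ0] = [24, 7]
r6 m[X0→φ4] = [12649392, 23216004]
r6 m[X0→φ7] = [18974088, 3316572]
r6 m[X12→φ1] = [1, 1]
r6 m[X10→φ0] = [109620, 373464]
r6 m[X10→φ1] = [1545642, 9295104]
r6 m[X10→φ2] = [2208060, 6435072]
r6 m[X10→φ3] = [266490, 1467648]
r6 m[X10→φ5] = [5152140, 11950848]
r6 m[X10→φ6] = [1717380, 10456992]
r6 m[X2→φ2] = [1, 1]
r6 m[X3→φ3] = [5, 6]
r6 m[X3→φ8] = [6534864, 11073006]
r7 m[φ0→X0] = [3162348, 3316572]
r7 m[φ0→X10] = [141, 224]
r7 m[φ1→X12] = [68135760, 30976596]
r7 m[φ1→X10] = [10, 9]
r7 m[φ2→X10] = [7, 13]
r7 m[φ2→X2] = [34572528, 64539828]
r7 m[φ3→X10] = [58, 57]
r7 m[φ3→X3] = [6534864, 11073006]
r7 m[φ4→X0] = [6, 1]
r7 m[φ5→X10] = [3, 7]
r7 m[φ6→X10] = [9, 8]
r7 m[φ7→X0] = [4, 7]
r7 m[φ8→X3] = [5, 6]
r7 m[X0→φ0] = [24, 7]
r7 m[X0→φ4] = [12649392, 23216004]
r7 m[X0→φ7] = [18974088, 3316572]
r7 m[X12→φ1] = [1, 1]
r7 m[X10→φ0] = [109620, 373464]
r7 m[X10→φ1] = [1545642, 9295104]
r7 m[X10→φ2] = [2208060, 6435072]
r7 m[X10→φ3] = [266490, 1467648]
r7 m[X10→φ5] = [5152140, 11950848]
r7 m[X10→φ6] = [1717380, 10456992]
r7 m[X2→φ2] = [1, 1]
r7 m[X3→φ3] = [5, 6]
r7 m[X3→φ8] = [6534864, 11073006]
fixed point reached at round 7
b[X10] = ⊗ incoming = [15456420, 83655936]

b[X10] = [15456420, 83655936]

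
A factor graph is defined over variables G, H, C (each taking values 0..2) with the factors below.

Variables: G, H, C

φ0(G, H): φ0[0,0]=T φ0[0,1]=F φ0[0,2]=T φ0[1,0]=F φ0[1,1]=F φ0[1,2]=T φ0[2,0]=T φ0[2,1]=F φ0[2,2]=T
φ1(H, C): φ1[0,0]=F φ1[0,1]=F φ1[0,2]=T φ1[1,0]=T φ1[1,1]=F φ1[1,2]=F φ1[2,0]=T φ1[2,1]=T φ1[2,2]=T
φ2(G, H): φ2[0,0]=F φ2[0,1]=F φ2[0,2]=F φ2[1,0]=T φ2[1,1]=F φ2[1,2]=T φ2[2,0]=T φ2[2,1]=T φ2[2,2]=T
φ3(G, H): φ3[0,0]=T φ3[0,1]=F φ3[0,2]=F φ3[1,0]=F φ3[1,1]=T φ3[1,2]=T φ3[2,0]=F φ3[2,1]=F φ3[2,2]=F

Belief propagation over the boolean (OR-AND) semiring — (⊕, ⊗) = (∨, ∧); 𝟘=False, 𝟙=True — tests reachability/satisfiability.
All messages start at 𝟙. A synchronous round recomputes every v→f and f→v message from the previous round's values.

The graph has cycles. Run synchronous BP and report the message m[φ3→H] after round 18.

message @ round 18 = [F, T, T]

init: all messages = 𝟙 over 3 values
r1 m[φ0→G] = [T, T, T]
r1 m[φ0→H] = [T, F, T]
r1 m[φ1→H] = [T, T, T]
r1 m[φ1→C] = [T, T, T]
r1 m[φ2→G] = [F, T, T]
r1 m[φ2→H] = [T, T, T]
r1 m[φ3→G] = [T, T, F]
r1 m[φ3→H] = [T, T, T]
r1 m[G→φ0] = [T, T, T]
r1 m[G→φ2] = [T, T, T]
r1 m[G→φ3] = [T, T, T]
r1 m[H→φ0] = [T, T, T]
r1 m[H→φ1] = [T, T, T]
r1 m[H→φ2] = [T, T, T]
r1 m[H→φ3] = [T, T, T]
r1 m[C→φ1] = [T, T, T]
r2 m[φ0→G] = [T, T, T]
r2 m[φ0→H] = [T, F, T]
r2 m[φ1→H] = [T, T, T]
r2 m[φ1→C] = [T, T, T]
r2 m[φ2→G] = [F, T, T]
r2 m[φ2→H] = [T, T, T]
r2 m[φ3→G] = [T, T, F]
r2 m[φ3→H] = [T, T, T]
r2 m[G→φ0] = [F, T, F]
r2 m[G→φ2] = [T, T, F]
r2 m[G→φ3] = [F, T, T]
r2 m[H→φ0] = [T, T, T]
r2 m[H→φ1] = [T, F, T]
r2 m[H→φ2] = [T, F, T]
r2 m[H→φ3] = [T, F, T]
r2 m[C→φ1] = [T, T, T]
r3 m[φ0→G] = [T, T, T]
r3 m[φ0→H] = [F, F, T]
r3 m[φ1→H] = [T, T, T]
r3 m[φ1→C] = [T, T, T]
r3 m[φ2→G] = [F, T, T]
r3 m[φ2→H] = [T, F, T]
r3 m[φ3→G] = [T, T, F]
r3 m[φ3→H] = [F, T, T]
r3 m[G→φ0] = [F, T, F]
r3 m[G→φ2] = [T, T, F]
r3 m[G→φ3] = [F, T, T]
r3 m[H→φ0] = [T, T, T]
r3 m[H→φ1] = [T, F, T]
r3 m[H→φ2] = [T, F, T]
r3 m[H→φ3] = [T, F, T]
r3 m[C→φ1] = [T, T, T]
r4 m[φ0→G] = [T, T, T]
r4 m[φ0→H] = [F, F, T]
r4 m[φ1→H] = [T, T, T]
r4 m[φ1→C] = [T, T, T]
r4 m[φ2→G] = [F, T, T]
r4 m[φ2→H] = [T, F, T]
r4 m[φ3→G] = [T, T, F]
r4 m[φ3→H] = [F, T, T]
r4 m[G→φ0] = [F, T, F]
r4 m[G→φ2] = [T, T, F]
r4 m[G→φ3] = [F, T, T]
r4 m[H→φ0] = [F, F, T]
r4 m[H→φ1] = [F, F, T]
r4 m[H→φ2] = [F, F, T]
r4 m[H→φ3] = [F, F, T]
r4 m[C→φ1] = [T, T, T]
r5 m[φ0→G] = [T, T, T]
r5 m[φ0→H] = [F, F, T]
r5 m[φ1→H] = [T, T, T]
r5 m[φ1→C] = [T, T, T]
r5 m[φ2→G] = [F, T, T]
r5 m[φ2→H] = [T, F, T]
r5 m[φ3→G] = [F, T, F]
r5 m[φ3→H] = [F, T, T]
r5 m[G→φ0] = [F, T, F]
r5 m[G→φ2] = [T, T, F]
r5 m[G→φ3] = [F, T, T]
r5 m[H→φ0] = [F, F, T]
r5 m[H→φ1] = [F, F, T]
r5 m[H→φ2] = [F, F, T]
r5 m[H→φ3] = [F, F, T]
r5 m[C→φ1] = [T, T, T]
r6 m[φ0→G] = [T, T, T]
r6 m[φ0→H] = [F, F, T]
r6 m[φ1→H] = [T, T, T]
r6 m[φ1→C] = [T, T, T]
r6 m[φ2→G] = [F, T, T]
r6 m[φ2→H] = [T, F, T]
r6 m[φ3→G] = [F, T, F]
r6 m[φ3→H] = [F, T, T]
r6 m[G→φ0] = [F, T, F]
r6 m[G→φ2] = [F, T, F]
r6 m[G→φ3] = [F, T, T]
r6 m[H→φ0] = [F, F, T]
r6 m[H→φ1] = [F, F, T]
r6 m[H→φ2] = [F, F, T]
r6 m[H→φ3] = [F, F, T]
r6 m[C→φ1] = [T, T, T]
r7 m[φ0→G] = [T, T, T]
r7 m[φ0→H] = [F, F, T]
r7 m[φ1→H] = [T, T, T]
r7 m[φ1→C] = [T, T, T]
r7 m[φ2→G] = [F, T, T]
r7 m[φ2→H] = [T, F, T]
r7 m[φ3→G] = [F, T, F]
r7 m[φ3→H] = [F, T, T]
r7 m[G→φ0] = [F, T, F]
r7 m[G→φ2] = [F, T, F]
r7 m[G→φ3] = [F, T, T]
r7 m[H→φ0] = [F, F, T]
r7 m[H→φ1] = [F, F, T]
r7 m[H→φ2] = [F, F, T]
r7 m[H→φ3] = [F, F, T]
r7 m[C→φ1] = [T, T, T]
r8 m[φ0→G] = [T, T, T]
r8 m[φ0→H] = [F, F, T]
r8 m[φ1→H] = [T, T, T]
r8 m[φ1→C] = [T, T, T]
r8 m[φ2→G] = [F, T, T]
r8 m[φ2→H] = [T, F, T]
r8 m[φ3→G] = [F, T, F]
r8 m[φ3→H] = [F, T, T]
r8 m[G→φ0] = [F, T, F]
r8 m[G→φ2] = [F, T, F]
r8 m[G→φ3] = [F, T, T]
r8 m[H→φ0] = [F, F, T]
r8 m[H→φ1] = [F, F, T]
r8 m[H→φ2] = [F, F, T]
r8 m[H→φ3] = [F, F, T]
r8 m[C→φ1] = [T, T, T]
r9 m[φ0→G] = [T, T, T]
r9 m[φ0→H] = [F, F, T]
r9 m[φ1→H] = [T, T, T]
r9 m[φ1→C] = [T, T, T]
r9 m[φ2→G] = [F, T, T]
r9 m[φ2→H] = [T, F, T]
r9 m[φ3→G] = [F, T, F]
r9 m[φ3→H] = [F, T, T]
r9 m[G→φ0] = [F, T, F]
r9 m[G→φ2] = [F, T, F]
r9 m[G→φ3] = [F, T, T]
r9 m[H→φ0] = [F, F, T]
r9 m[H→φ1] = [F, F, T]
r9 m[H→φ2] = [F, F, T]
r9 m[H→φ3] = [F, F, T]
r9 m[C→φ1] = [T, T, T]
r10 m[φ0→G] = [T, T, T]
r10 m[φ0→H] = [F, F, T]
r10 m[φ1→H] = [T, T, T]
r10 m[φ1→C] = [T, T, T]
r10 m[φ2→G] = [F, T, T]
r10 m[φ2→H] = [T, F, T]
r10 m[φ3→G] = [F, T, F]
r10 m[φ3→H] = [F, T, T]
r10 m[G→φ0] = [F, T, F]
r10 m[G→φ2] = [F, T, F]
r10 m[G→φ3] = [F, T, T]
r10 m[H→φ0] = [F, F, T]
r10 m[H→φ1] = [F, F, T]
r10 m[H→φ2] = [F, F, T]
r10 m[H→φ3] = [F, F, T]
r10 m[C→φ1] = [T, T, T]
r11 m[φ0→G] = [T, T, T]
r11 m[φ0→H] = [F, F, T]
r11 m[φ1→H] = [T, T, T]
r11 m[φ1→C] = [T, T, T]
r11 m[φ2→G] = [F, T, T]
r11 m[φ2→H] = [T, F, T]
r11 m[φ3→G] = [F, T, F]
r11 m[φ3→H] = [F, T, T]
r11 m[G→φ0] = [F, T, F]
r11 m[G→φ2] = [F, T, F]
r11 m[G→φ3] = [F, T, T]
r11 m[H→φ0] = [F, F, T]
r11 m[H→φ1] = [F, F, T]
r11 m[H→φ2] = [F, F, T]
r11 m[H→φ3] = [F, F, T]
r11 m[C→φ1] = [T, T, T]
r12 m[φ0→G] = [T, T, T]
r12 m[φ0→H] = [F, F, T]
r12 m[φ1→H] = [T, T, T]
r12 m[φ1→C] = [T, T, T]
r12 m[φ2→G] = [F, T, T]
r12 m[φ2→H] = [T, F, T]
r12 m[φ3→G] = [F, T, F]
r12 m[φ3→H] = [F, T, T]
r12 m[G→φ0] = [F, T, F]
r12 m[G→φ2] = [F, T, F]
r12 m[G→φ3] = [F, T, T]
r12 m[H→φ0] = [F, F, T]
r12 m[H→φ1] = [F, F, T]
r12 m[H→φ2] = [F, F, T]
r12 m[H→φ3] = [F, F, T]
r12 m[C→φ1] = [T, T, T]
r13 m[φ0→G] = [T, T, T]
r13 m[φ0→H] = [F, F, T]
r13 m[φ1→H] = [T, T, T]
r13 m[φ1→C] = [T, T, T]
r13 m[φ2→G] = [F, T, T]
r13 m[φ2→H] = [T, F, T]
r13 m[φ3→G] = [F, T, F]
r13 m[φ3→H] = [F, T, T]
r13 m[G→φ0] = [F, T, F]
r13 m[G→φ2] = [F, T, F]
r13 m[G→φ3] = [F, T, T]
r13 m[H→φ0] = [F, F, T]
r13 m[H→φ1] = [F, F, T]
r13 m[H→φ2] = [F, F, T]
r13 m[H→φ3] = [F, F, T]
r13 m[C→φ1] = [T, T, T]
r14 m[φ0→G] = [T, T, T]
r14 m[φ0→H] = [F, F, T]
r14 m[φ1→H] = [T, T, T]
r14 m[φ1→C] = [T, T, T]
r14 m[φ2→G] = [F, T, T]
r14 m[φ2→H] = [T, F, T]
r14 m[φ3→G] = [F, T, F]
r14 m[φ3→H] = [F, T, T]
r14 m[G→φ0] = [F, T, F]
r14 m[G→φ2] = [F, T, F]
r14 m[G→φ3] = [F, T, T]
r14 m[H→φ0] = [F, F, T]
r14 m[H→φ1] = [F, F, T]
r14 m[H→φ2] = [F, F, T]
r14 m[H→φ3] = [F, F, T]
r14 m[C→φ1] = [T, T, T]
r15 m[φ0→G] = [T, T, T]
r15 m[φ0→H] = [F, F, T]
r15 m[φ1→H] = [T, T, T]
r15 m[φ1→C] = [T, T, T]
r15 m[φ2→G] = [F, T, T]
r15 m[φ2→H] = [T, F, T]
r15 m[φ3→G] = [F, T, F]
r15 m[φ3→H] = [F, T, T]
r15 m[G→φ0] = [F, T, F]
r15 m[G→φ2] = [F, T, F]
r15 m[G→φ3] = [F, T, T]
r15 m[H→φ0] = [F, F, T]
r15 m[H→φ1] = [F, F, T]
r15 m[H→φ2] = [F, F, T]
r15 m[H→φ3] = [F, F, T]
r15 m[C→φ1] = [T, T, T]
r16 m[φ0→G] = [T, T, T]
r16 m[φ0→H] = [F, F, T]
r16 m[φ1→H] = [T, T, T]
r16 m[φ1→C] = [T, T, T]
r16 m[φ2→G] = [F, T, T]
r16 m[φ2→H] = [T, F, T]
r16 m[φ3→G] = [F, T, F]
r16 m[φ3→H] = [F, T, T]
r16 m[G→φ0] = [F, T, F]
r16 m[G→φ2] = [F, T, F]
r16 m[G→φ3] = [F, T, T]
r16 m[H→φ0] = [F, F, T]
r16 m[H→φ1] = [F, F, T]
r16 m[H→φ2] = [F, F, T]
r16 m[H→φ3] = [F, F, T]
r16 m[C→φ1] = [T, T, T]
r17 m[φ0→G] = [T, T, T]
r17 m[φ0→H] = [F, F, T]
r17 m[φ1→H] = [T, T, T]
r17 m[φ1→C] = [T, T, T]
r17 m[φ2→G] = [F, T, T]
r17 m[φ2→H] = [T, F, T]
r17 m[φ3→G] = [F, T, F]
r17 m[φ3→H] = [F, T, T]
r17 m[G→φ0] = [F, T, F]
r17 m[G→φ2] = [F, T, F]
r17 m[G→φ3] = [F, T, T]
r17 m[H→φ0] = [F, F, T]
r17 m[H→φ1] = [F, F, T]
r17 m[H→φ2] = [F, F, T]
r17 m[H→φ3] = [F, F, T]
r17 m[C→φ1] = [T, T, T]
r18 m[φ0→G] = [T, T, T]
r18 m[φ0→H] = [F, F, T]
r18 m[φ1→H] = [T, T, T]
r18 m[φ1→C] = [T, T, T]
r18 m[φ2→G] = [F, T, T]
r18 m[φ2→H] = [T, F, T]
r18 m[φ3→G] = [F, T, F]
r18 m[φ3→H] = [F, T, T]
r18 m[G→φ0] = [F, T, F]
r18 m[G→φ2] = [F, T, F]
r18 m[G→φ3] = [F, T, T]
r18 m[H→φ0] = [F, F, T]
r18 m[H→φ1] = [F, F, T]
r18 m[H→φ2] = [F, F, T]
r18 m[H→φ3] = [F, F, T]
r18 m[C→φ1] = [T, T, T]
fixed point reached at round 7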